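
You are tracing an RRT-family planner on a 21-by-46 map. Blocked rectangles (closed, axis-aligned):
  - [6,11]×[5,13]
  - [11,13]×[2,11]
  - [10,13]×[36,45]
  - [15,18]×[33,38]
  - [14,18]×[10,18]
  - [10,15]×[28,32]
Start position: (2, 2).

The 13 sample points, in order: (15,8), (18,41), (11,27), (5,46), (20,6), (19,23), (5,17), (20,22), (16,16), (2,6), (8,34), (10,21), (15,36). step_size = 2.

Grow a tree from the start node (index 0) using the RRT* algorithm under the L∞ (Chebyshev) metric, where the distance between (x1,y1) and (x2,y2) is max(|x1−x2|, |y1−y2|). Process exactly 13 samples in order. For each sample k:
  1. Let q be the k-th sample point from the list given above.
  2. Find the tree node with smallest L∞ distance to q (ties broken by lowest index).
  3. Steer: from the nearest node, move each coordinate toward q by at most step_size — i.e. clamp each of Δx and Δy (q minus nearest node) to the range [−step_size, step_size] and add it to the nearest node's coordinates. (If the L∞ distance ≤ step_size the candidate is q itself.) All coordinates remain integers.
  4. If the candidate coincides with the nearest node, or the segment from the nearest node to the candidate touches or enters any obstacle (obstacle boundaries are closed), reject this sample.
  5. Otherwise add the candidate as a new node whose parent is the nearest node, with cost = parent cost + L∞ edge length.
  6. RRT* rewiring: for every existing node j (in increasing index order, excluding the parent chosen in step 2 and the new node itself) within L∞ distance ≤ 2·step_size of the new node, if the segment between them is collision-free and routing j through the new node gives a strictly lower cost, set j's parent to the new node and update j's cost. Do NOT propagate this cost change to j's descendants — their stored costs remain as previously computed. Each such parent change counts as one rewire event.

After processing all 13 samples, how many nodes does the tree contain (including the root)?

1. q=(15,8) nearest=0 d=13 new=(4,4) → add node 1 parent=0 cost=2
2. q=(18,41) nearest=1 d=37 new=(6,6) → blocked by [6,11]×[5,13], reject
3. q=(11,27) nearest=1 d=23 new=(6,6) → blocked by [6,11]×[5,13], reject
4. q=(5,46) nearest=1 d=42 new=(5,6) → add node 2 parent=1 cost=4
5. q=(20,6) nearest=2 d=15 new=(7,6) → blocked by [6,11]×[5,13], reject
6. q=(19,23) nearest=2 d=17 new=(7,8) → blocked by [6,11]×[5,13], reject
7. q=(5,17) nearest=2 d=11 new=(5,8) → add node 3 parent=2 cost=6
8. q=(20,22) nearest=3 d=15 new=(7,10) → blocked by [6,11]×[5,13], reject
9. q=(16,16) nearest=2 d=11 new=(7,8) → blocked by [6,11]×[5,13], reject
10. q=(2,6) nearest=1 d=2 new=(2,6) → add node 4 parent=1 cost=4
11. q=(8,34) nearest=3 d=26 new=(7,10) → blocked by [6,11]×[5,13], reject
12. q=(10,21) nearest=3 d=13 new=(7,10) → blocked by [6,11]×[5,13], reject
13. q=(15,36) nearest=3 d=28 new=(7,10) → blocked by [6,11]×[5,13], reject

Node count: 5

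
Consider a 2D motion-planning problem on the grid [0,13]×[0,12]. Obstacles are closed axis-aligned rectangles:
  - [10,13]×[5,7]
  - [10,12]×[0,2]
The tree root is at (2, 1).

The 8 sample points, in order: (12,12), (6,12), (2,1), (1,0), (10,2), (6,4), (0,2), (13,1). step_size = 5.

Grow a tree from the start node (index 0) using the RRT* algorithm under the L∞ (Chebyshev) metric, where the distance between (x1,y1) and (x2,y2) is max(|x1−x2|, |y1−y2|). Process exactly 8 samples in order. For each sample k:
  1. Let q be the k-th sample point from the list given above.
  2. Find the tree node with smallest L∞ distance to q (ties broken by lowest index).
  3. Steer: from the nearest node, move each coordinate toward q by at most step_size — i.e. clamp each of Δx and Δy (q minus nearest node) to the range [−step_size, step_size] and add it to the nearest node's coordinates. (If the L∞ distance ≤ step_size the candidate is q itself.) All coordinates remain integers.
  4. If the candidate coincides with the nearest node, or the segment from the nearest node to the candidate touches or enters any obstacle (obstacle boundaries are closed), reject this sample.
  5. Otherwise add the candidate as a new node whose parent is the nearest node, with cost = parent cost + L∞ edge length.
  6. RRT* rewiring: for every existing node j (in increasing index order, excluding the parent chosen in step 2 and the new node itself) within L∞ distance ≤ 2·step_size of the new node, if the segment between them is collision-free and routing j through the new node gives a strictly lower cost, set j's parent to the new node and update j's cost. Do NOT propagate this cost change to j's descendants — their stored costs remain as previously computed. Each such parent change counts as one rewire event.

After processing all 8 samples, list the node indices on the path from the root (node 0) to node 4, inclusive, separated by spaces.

Path: 0 1 4

1. q=(12,12) nearest=0 d=11 new=(7,6) → add node 1 parent=0 cost=5
2. q=(6,12) nearest=1 d=6 new=(6,11) → add node 2 parent=1 cost=10
3. q=(2,1) nearest=0 d=0 → coincident, reject
4. q=(1,0) nearest=0 d=1 new=(1,0) → add node 3 parent=0 cost=1
5. q=(10,2) nearest=1 d=4 new=(10,2) → blocked by [10,12]×[0,2], reject
6. q=(6,4) nearest=1 d=2 new=(6,4) → add node 4 parent=1 cost=7
7. q=(0,2) nearest=0 d=2 new=(0,2) → add node 5 parent=0 cost=2
8. q=(13,1) nearest=1 d=6 new=(12,1) → blocked by [10,12]×[0,2], reject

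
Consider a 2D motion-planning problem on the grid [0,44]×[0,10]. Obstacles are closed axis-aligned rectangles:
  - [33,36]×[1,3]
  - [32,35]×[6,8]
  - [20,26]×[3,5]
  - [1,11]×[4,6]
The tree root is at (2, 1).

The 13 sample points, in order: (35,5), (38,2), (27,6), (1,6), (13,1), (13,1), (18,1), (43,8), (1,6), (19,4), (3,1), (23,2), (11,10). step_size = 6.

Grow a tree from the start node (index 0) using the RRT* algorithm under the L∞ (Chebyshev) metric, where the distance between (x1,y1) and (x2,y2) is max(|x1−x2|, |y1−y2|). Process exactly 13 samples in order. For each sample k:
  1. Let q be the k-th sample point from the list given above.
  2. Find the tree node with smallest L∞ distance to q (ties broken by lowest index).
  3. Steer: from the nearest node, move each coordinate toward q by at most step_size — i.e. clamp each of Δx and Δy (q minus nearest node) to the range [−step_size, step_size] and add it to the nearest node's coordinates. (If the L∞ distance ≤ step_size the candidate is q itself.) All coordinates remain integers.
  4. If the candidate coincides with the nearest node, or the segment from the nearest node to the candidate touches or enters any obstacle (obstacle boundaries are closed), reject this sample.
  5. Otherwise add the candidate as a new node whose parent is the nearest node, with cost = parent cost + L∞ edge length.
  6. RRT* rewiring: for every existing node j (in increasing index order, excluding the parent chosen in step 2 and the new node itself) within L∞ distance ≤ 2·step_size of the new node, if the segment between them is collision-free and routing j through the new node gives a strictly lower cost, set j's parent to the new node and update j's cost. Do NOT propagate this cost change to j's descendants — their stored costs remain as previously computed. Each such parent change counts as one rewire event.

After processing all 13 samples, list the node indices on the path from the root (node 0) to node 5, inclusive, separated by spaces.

1. q=(35,5) nearest=0 d=33 new=(8,5) → blocked by [1,11]×[4,6], reject
2. q=(38,2) nearest=0 d=36 new=(8,2) → add node 1 parent=0 cost=6
3. q=(27,6) nearest=1 d=19 new=(14,6) → blocked by [1,11]×[4,6], reject
4. q=(1,6) nearest=0 d=5 new=(1,6) → blocked by [1,11]×[4,6], reject
5. q=(13,1) nearest=1 d=5 new=(13,1) → add node 2 parent=1 cost=11
6. q=(13,1) nearest=2 d=0 → coincident, reject
7. q=(18,1) nearest=2 d=5 new=(18,1) → add node 3 parent=2 cost=16
8. q=(43,8) nearest=3 d=25 new=(24,7) → blocked by [20,26]×[3,5], reject
9. q=(1,6) nearest=0 d=5 new=(1,6) → blocked by [1,11]×[4,6], reject
10. q=(19,4) nearest=3 d=3 new=(19,4) → add node 4 parent=3 cost=19
11. q=(3,1) nearest=0 d=1 new=(3,1) → add node 5 parent=0 cost=1
12. q=(23,2) nearest=4 d=4 new=(23,2) → blocked by [20,26]×[3,5], reject
13. q=(11,10) nearest=1 d=8 new=(11,8) → blocked by [1,11]×[4,6], reject

Path: 0 5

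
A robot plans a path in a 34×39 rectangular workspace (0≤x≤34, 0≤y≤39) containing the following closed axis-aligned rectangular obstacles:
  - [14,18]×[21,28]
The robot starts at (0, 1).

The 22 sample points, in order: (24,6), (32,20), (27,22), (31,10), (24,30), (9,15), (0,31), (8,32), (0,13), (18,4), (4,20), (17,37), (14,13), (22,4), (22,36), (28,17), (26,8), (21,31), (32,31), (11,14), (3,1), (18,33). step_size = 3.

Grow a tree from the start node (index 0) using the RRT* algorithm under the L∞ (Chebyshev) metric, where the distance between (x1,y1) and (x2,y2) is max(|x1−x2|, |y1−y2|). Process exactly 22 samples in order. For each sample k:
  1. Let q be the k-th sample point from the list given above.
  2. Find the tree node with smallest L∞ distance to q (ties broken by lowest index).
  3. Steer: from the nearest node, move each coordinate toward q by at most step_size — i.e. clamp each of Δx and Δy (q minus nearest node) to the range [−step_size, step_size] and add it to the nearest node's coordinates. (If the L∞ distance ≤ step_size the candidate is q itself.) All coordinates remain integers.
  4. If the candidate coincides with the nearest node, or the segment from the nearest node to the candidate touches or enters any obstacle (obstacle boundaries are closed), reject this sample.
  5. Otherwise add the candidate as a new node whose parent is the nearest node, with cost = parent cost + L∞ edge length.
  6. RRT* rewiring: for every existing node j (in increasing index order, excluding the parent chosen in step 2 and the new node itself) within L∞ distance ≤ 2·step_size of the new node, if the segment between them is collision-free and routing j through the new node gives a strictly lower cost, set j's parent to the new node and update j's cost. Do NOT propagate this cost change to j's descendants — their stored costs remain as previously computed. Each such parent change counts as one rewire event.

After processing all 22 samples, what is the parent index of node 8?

1. q=(24,6) nearest=0 d=24 new=(3,4) → add node 1 parent=0 cost=3
2. q=(32,20) nearest=1 d=29 new=(6,7) → add node 2 parent=1 cost=6
3. q=(27,22) nearest=2 d=21 new=(9,10) → add node 3 parent=2 cost=9
4. q=(31,10) nearest=3 d=22 new=(12,10) → add node 4 parent=3 cost=12
5. q=(24,30) nearest=3 d=20 new=(12,13) → add node 5 parent=3 cost=12
6. q=(9,15) nearest=5 d=3 new=(9,15) → add node 6 parent=5 cost=15
7. q=(0,31) nearest=6 d=16 new=(6,18) → add node 7 parent=6 cost=18
8. q=(8,32) nearest=7 d=14 new=(8,21) → add node 8 parent=7 cost=21
9. q=(0,13) nearest=2 d=6 new=(3,10) → add node 9 parent=2 cost=9
10. q=(18,4) nearest=4 d=6 new=(15,7) → add node 10 parent=4 cost=15
11. q=(4,20) nearest=7 d=2 new=(4,20) → add node 11 parent=7 cost=20
12. q=(17,37) nearest=8 d=16 new=(11,24) → add node 12 parent=8 cost=24
13. q=(14,13) nearest=5 d=2 new=(14,13) → add node 13 parent=5 cost=14
14. q=(22,4) nearest=10 d=7 new=(18,4) → add node 14 parent=10 cost=18
15. q=(22,36) nearest=12 d=12 new=(14,27) → blocked by [14,18]×[21,28], reject
16. q=(28,17) nearest=10 d=13 new=(18,10) → add node 15 parent=10 cost=18
17. q=(26,8) nearest=14 d=8 new=(21,7) → add node 16 parent=14 cost=21
18. q=(21,31) nearest=12 d=10 new=(14,27) → blocked by [14,18]×[21,28], reject
19. q=(32,31) nearest=13 d=18 new=(17,16) → add node 17 parent=13 cost=17
20. q=(11,14) nearest=5 d=1 new=(11,14) → add node 18 parent=5 cost=13
21. q=(3,1) nearest=0 d=3 new=(3,1) → add node 19 parent=0 cost=3
22. q=(18,33) nearest=12 d=9 new=(14,27) → blocked by [14,18]×[21,28], reject

Parent of node 8: 7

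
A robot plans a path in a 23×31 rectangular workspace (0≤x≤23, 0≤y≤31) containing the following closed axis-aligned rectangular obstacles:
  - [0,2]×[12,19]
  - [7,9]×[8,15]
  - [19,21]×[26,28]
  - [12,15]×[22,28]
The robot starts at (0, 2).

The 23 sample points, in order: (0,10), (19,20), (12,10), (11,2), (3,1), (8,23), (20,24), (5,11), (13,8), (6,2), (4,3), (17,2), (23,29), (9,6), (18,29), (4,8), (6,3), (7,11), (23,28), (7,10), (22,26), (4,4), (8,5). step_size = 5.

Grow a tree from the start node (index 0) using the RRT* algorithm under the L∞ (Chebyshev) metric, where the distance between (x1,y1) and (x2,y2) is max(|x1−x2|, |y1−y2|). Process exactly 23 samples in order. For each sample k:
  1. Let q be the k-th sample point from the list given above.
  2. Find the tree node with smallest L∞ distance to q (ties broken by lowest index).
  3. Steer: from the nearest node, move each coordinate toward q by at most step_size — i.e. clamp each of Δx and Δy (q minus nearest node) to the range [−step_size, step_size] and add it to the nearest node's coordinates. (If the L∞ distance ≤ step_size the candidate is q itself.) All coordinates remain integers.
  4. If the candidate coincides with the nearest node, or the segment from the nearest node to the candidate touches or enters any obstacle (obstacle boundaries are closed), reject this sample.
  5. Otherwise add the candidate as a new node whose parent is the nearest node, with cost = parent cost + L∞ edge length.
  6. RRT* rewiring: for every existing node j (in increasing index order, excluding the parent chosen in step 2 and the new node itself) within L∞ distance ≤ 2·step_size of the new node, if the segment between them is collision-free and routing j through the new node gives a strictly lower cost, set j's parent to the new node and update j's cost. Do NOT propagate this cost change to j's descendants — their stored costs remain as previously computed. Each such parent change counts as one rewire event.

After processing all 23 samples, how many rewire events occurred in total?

1. q=(0,10) nearest=0 d=8 new=(0,7) → add node 1 parent=0 cost=5
2. q=(19,20) nearest=0 d=19 new=(5,7) → add node 2 parent=0 cost=5
3. q=(12,10) nearest=2 d=7 new=(10,10) → blocked by [7,9]×[8,15], reject
4. q=(11,2) nearest=2 d=6 new=(10,2) → add node 3 parent=2 cost=10
5. q=(3,1) nearest=0 d=3 new=(3,1) → add node 4 parent=0 cost=3
6. q=(8,23) nearest=1 d=16 new=(5,12) → add node 5 parent=1 cost=10
7. q=(20,24) nearest=5 d=15 new=(10,17) → blocked by [7,9]×[8,15], reject
8. q=(5,11) nearest=5 d=1 new=(5,11) → add node 6 parent=5 cost=11
9. q=(13,8) nearest=3 d=6 new=(13,7) → add node 7 parent=3 cost=15
10. q=(6,2) nearest=4 d=3 new=(6,2) → add node 8 parent=4 cost=6; rewire 7→8 (13<15)
11. q=(4,3) nearest=4 d=2 new=(4,3) → add node 9 parent=4 cost=5
12. q=(17,2) nearest=7 d=5 new=(17,2) → add node 10 parent=7 cost=18
13. q=(23,29) nearest=5 d=18 new=(10,17) → blocked by [7,9]×[8,15], reject
14. q=(9,6) nearest=2 d=4 new=(9,6) → add node 11 parent=2 cost=9; rewire 10→11 (17<18)
15. q=(18,29) nearest=5 d=17 new=(10,17) → blocked by [7,9]×[8,15], reject
16. q=(4,8) nearest=2 d=1 new=(4,8) → add node 12 parent=2 cost=6; rewire 6→12 (9<11)
17. q=(6,3) nearest=8 d=1 new=(6,3) → add node 13 parent=8 cost=7
18. q=(7,11) nearest=5 d=2 new=(7,11) → blocked by [7,9]×[8,15], reject
19. q=(23,28) nearest=5 d=18 new=(10,17) → blocked by [7,9]×[8,15], reject
20. q=(7,10) nearest=5 d=2 new=(7,10) → blocked by [7,9]×[8,15], reject
21. q=(22,26) nearest=5 d=17 new=(10,17) → blocked by [7,9]×[8,15], reject
22. q=(4,4) nearest=9 d=1 new=(4,4) → add node 14 parent=9 cost=6
23. q=(8,5) nearest=11 d=1 new=(8,5) → add node 15 parent=11 cost=10

Rewire events: 3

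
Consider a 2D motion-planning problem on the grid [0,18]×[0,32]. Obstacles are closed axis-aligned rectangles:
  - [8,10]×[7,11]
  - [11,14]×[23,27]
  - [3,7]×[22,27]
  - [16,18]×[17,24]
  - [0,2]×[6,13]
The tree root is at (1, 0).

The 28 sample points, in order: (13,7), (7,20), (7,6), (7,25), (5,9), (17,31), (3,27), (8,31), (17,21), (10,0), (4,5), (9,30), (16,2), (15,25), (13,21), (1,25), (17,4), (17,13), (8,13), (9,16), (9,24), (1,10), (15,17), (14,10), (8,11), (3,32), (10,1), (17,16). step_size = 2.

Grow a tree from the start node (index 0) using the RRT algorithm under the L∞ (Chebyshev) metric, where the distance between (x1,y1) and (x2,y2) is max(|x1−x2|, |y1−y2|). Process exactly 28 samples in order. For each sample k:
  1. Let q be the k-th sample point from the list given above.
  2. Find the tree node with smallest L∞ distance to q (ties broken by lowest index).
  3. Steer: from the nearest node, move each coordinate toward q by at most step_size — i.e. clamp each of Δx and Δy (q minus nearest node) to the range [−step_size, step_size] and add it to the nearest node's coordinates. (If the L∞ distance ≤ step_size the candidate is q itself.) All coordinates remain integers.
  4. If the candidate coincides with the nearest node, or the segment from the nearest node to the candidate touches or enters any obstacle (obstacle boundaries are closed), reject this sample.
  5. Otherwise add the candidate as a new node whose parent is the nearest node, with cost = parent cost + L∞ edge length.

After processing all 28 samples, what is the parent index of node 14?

1. q=(13,7) nearest=0 d=12 new=(3,2) → add node 1 parent=0 cost=2
2. q=(7,20) nearest=1 d=18 new=(5,4) → add node 2 parent=1 cost=4
3. q=(7,6) nearest=2 d=2 new=(7,6) → add node 3 parent=2 cost=6
4. q=(7,25) nearest=3 d=19 new=(7,8) → add node 4 parent=3 cost=8
5. q=(5,9) nearest=4 d=2 new=(5,9) → add node 5 parent=4 cost=10
6. q=(17,31) nearest=5 d=22 new=(7,11) → add node 6 parent=5 cost=12
7. q=(3,27) nearest=6 d=16 new=(5,13) → add node 7 parent=6 cost=14
8. q=(8,31) nearest=7 d=18 new=(7,15) → add node 8 parent=7 cost=16
9. q=(17,21) nearest=6 d=10 new=(9,13) → add node 9 parent=6 cost=14
10. q=(10,0) nearest=2 d=5 new=(7,2) → add node 10 parent=2 cost=6
11. q=(4,5) nearest=2 d=1 new=(4,5) → add node 11 parent=2 cost=5
12. q=(9,30) nearest=8 d=15 new=(9,17) → add node 12 parent=8 cost=18
13. q=(16,2) nearest=3 d=9 new=(9,4) → add node 13 parent=3 cost=8
14. q=(15,25) nearest=12 d=8 new=(11,19) → add node 14 parent=12 cost=20
15. q=(13,21) nearest=14 d=2 new=(13,21) → add node 15 parent=14 cost=22
16. q=(1,25) nearest=12 d=8 new=(7,19) → add node 16 parent=12 cost=20
17. q=(17,4) nearest=13 d=8 new=(11,4) → add node 17 parent=13 cost=10
18. q=(17,13) nearest=14 d=6 new=(13,17) → add node 18 parent=14 cost=22
19. q=(8,13) nearest=9 d=1 new=(8,13) → add node 19 parent=9 cost=15
20. q=(9,16) nearest=12 d=1 new=(9,16) → add node 20 parent=12 cost=19
21. q=(9,24) nearest=15 d=4 new=(11,23) → blocked by [11,14]×[23,27], reject
22. q=(1,10) nearest=5 d=4 new=(3,10) → add node 21 parent=5 cost=12
23. q=(15,17) nearest=18 d=2 new=(15,17) → add node 22 parent=18 cost=24
24. q=(14,10) nearest=9 d=5 new=(11,11) → add node 23 parent=9 cost=16
25. q=(8,11) nearest=6 d=1 new=(8,11) → blocked by [8,10]×[7,11], reject
26. q=(3,32) nearest=15 d=11 new=(11,23) → blocked by [11,14]×[23,27], reject
27. q=(10,1) nearest=10 d=3 new=(9,1) → add node 24 parent=10 cost=8
28. q=(17,16) nearest=22 d=2 new=(17,16) → add node 25 parent=22 cost=26

Parent of node 14: 12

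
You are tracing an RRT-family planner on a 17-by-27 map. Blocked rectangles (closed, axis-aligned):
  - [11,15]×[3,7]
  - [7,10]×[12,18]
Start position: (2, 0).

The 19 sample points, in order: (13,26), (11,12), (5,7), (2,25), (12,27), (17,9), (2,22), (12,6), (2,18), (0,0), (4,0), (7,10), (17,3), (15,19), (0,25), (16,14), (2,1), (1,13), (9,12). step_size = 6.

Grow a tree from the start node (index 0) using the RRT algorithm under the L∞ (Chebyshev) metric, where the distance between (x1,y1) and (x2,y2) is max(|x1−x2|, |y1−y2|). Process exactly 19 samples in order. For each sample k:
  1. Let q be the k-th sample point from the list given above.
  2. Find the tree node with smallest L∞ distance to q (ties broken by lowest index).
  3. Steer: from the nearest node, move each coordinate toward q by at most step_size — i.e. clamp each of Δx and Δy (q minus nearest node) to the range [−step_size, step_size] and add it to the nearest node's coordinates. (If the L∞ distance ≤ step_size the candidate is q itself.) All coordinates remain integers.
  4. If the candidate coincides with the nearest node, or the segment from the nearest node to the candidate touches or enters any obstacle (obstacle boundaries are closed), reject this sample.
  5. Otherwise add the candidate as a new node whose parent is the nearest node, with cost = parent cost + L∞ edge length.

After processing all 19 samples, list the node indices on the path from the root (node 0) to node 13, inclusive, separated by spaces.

Path: 0 13

1. q=(13,26) nearest=0 d=26 new=(8,6) → add node 1 parent=0 cost=6
2. q=(11,12) nearest=1 d=6 new=(11,12) → add node 2 parent=1 cost=12
3. q=(5,7) nearest=1 d=3 new=(5,7) → add node 3 parent=1 cost=9
4. q=(2,25) nearest=2 d=13 new=(5,18) → blocked by [7,10]×[12,18], reject
5. q=(12,27) nearest=2 d=15 new=(12,18) → add node 4 parent=2 cost=18
6. q=(17,9) nearest=2 d=6 new=(17,9) → add node 5 parent=2 cost=18
7. q=(2,22) nearest=2 d=10 new=(5,18) → blocked by [7,10]×[12,18], reject
8. q=(12,6) nearest=1 d=4 new=(12,6) → blocked by [11,15]×[3,7], reject
9. q=(2,18) nearest=2 d=9 new=(5,18) → blocked by [7,10]×[12,18], reject
10. q=(0,0) nearest=0 d=2 new=(0,0) → add node 6 parent=0 cost=2
11. q=(4,0) nearest=0 d=2 new=(4,0) → add node 7 parent=0 cost=2
12. q=(7,10) nearest=3 d=3 new=(7,10) → add node 8 parent=3 cost=12
13. q=(17,3) nearest=5 d=6 new=(17,3) → add node 9 parent=5 cost=24
14. q=(15,19) nearest=4 d=3 new=(15,19) → add node 10 parent=4 cost=21
15. q=(0,25) nearest=4 d=12 new=(6,24) → add node 11 parent=4 cost=24
16. q=(16,14) nearest=4 d=4 new=(16,14) → add node 12 parent=4 cost=22
17. q=(2,1) nearest=0 d=1 new=(2,1) → add node 13 parent=0 cost=1
18. q=(1,13) nearest=3 d=6 new=(1,13) → add node 14 parent=3 cost=15
19. q=(9,12) nearest=2 d=2 new=(9,12) → blocked by [7,10]×[12,18], reject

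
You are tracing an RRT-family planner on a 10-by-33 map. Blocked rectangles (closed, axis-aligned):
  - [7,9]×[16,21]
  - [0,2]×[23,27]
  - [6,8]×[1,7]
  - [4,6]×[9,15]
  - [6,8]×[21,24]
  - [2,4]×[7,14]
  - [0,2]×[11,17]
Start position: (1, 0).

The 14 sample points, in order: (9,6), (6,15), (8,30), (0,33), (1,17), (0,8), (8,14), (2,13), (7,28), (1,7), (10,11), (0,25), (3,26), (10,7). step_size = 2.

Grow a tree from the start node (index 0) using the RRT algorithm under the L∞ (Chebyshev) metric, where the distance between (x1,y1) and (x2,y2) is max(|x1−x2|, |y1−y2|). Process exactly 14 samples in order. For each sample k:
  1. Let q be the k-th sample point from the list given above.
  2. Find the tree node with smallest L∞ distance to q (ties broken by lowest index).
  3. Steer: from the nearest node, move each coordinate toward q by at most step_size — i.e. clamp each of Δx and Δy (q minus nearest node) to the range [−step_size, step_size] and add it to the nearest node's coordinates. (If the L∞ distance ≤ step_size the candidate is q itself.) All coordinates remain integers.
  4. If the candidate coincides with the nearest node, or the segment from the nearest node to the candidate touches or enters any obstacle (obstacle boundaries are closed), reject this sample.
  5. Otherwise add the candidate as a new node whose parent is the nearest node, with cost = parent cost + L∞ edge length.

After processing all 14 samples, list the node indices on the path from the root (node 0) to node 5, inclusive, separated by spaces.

1. q=(9,6) nearest=0 d=8 new=(3,2) → add node 1 parent=0 cost=2
2. q=(6,15) nearest=1 d=13 new=(5,4) → add node 2 parent=1 cost=4
3. q=(8,30) nearest=2 d=26 new=(7,6) → blocked by [6,8]×[1,7], reject
4. q=(0,33) nearest=2 d=29 new=(3,6) → add node 3 parent=2 cost=6
5. q=(1,17) nearest=3 d=11 new=(1,8) → blocked by [2,4]×[7,14], reject
6. q=(0,8) nearest=3 d=3 new=(1,8) → blocked by [2,4]×[7,14], reject
7. q=(8,14) nearest=3 d=8 new=(5,8) → blocked by [2,4]×[7,14], reject
8. q=(2,13) nearest=3 d=7 new=(2,8) → blocked by [2,4]×[7,14], reject
9. q=(7,28) nearest=3 d=22 new=(5,8) → blocked by [2,4]×[7,14], reject
10. q=(1,7) nearest=3 d=2 new=(1,7) → add node 4 parent=3 cost=8
11. q=(10,11) nearest=2 d=7 new=(7,6) → blocked by [6,8]×[1,7], reject
12. q=(0,25) nearest=4 d=18 new=(0,9) → add node 5 parent=4 cost=10
13. q=(3,26) nearest=5 d=17 new=(2,11) → blocked by [2,4]×[7,14], reject
14. q=(10,7) nearest=2 d=5 new=(7,6) → blocked by [6,8]×[1,7], reject

Path: 0 1 2 3 4 5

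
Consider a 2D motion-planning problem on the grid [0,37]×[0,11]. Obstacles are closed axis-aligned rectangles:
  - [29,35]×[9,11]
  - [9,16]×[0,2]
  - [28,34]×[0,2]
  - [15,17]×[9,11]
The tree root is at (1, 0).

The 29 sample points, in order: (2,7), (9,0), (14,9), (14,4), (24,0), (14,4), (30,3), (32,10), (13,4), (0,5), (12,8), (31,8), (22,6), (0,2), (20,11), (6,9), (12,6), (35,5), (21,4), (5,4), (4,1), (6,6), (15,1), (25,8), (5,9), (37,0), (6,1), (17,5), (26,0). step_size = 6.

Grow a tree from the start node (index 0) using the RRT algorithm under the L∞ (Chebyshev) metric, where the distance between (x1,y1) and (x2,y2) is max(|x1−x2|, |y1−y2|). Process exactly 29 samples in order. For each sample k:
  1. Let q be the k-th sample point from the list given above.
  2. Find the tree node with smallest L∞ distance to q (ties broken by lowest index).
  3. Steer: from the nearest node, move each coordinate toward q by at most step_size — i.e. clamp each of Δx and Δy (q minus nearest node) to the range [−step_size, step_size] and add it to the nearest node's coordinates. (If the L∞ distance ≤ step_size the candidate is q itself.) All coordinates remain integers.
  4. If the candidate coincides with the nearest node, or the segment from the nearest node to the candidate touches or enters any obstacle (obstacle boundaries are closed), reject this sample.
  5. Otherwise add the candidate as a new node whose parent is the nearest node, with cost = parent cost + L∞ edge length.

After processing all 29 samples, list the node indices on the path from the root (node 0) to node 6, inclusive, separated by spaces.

1. q=(2,7) nearest=0 d=7 new=(2,6) → add node 1 parent=0 cost=6
2. q=(9,0) nearest=1 d=7 new=(8,0) → add node 2 parent=1 cost=12
3. q=(14,9) nearest=2 d=9 new=(14,6) → blocked by [9,16]×[0,2], reject
4. q=(14,4) nearest=2 d=6 new=(14,4) → blocked by [9,16]×[0,2], reject
5. q=(24,0) nearest=2 d=16 new=(14,0) → blocked by [9,16]×[0,2], reject
6. q=(14,4) nearest=2 d=6 new=(14,4) → blocked by [9,16]×[0,2], reject
7. q=(30,3) nearest=2 d=22 new=(14,3) → blocked by [9,16]×[0,2], reject
8. q=(32,10) nearest=2 d=24 new=(14,6) → blocked by [9,16]×[0,2], reject
9. q=(13,4) nearest=2 d=5 new=(13,4) → blocked by [9,16]×[0,2], reject
10. q=(0,5) nearest=1 d=2 new=(0,5) → add node 3 parent=1 cost=8
11. q=(12,8) nearest=2 d=8 new=(12,6) → blocked by [9,16]×[0,2], reject
12. q=(31,8) nearest=2 d=23 new=(14,6) → blocked by [9,16]×[0,2], reject
13. q=(22,6) nearest=2 d=14 new=(14,6) → blocked by [9,16]×[0,2], reject
14. q=(0,2) nearest=0 d=2 new=(0,2) → add node 4 parent=0 cost=2
15. q=(20,11) nearest=2 d=12 new=(14,6) → blocked by [9,16]×[0,2], reject
16. q=(6,9) nearest=1 d=4 new=(6,9) → add node 5 parent=1 cost=10
17. q=(12,6) nearest=2 d=6 new=(12,6) → blocked by [9,16]×[0,2], reject
18. q=(35,5) nearest=2 d=27 new=(14,5) → blocked by [9,16]×[0,2], reject
19. q=(21,4) nearest=2 d=13 new=(14,4) → blocked by [9,16]×[0,2], reject
20. q=(5,4) nearest=1 d=3 new=(5,4) → add node 6 parent=1 cost=9
21. q=(4,1) nearest=0 d=3 new=(4,1) → add node 7 parent=0 cost=3
22. q=(6,6) nearest=6 d=2 new=(6,6) → add node 8 parent=6 cost=11
23. q=(15,1) nearest=2 d=7 new=(14,1) → blocked by [9,16]×[0,2], reject
24. q=(25,8) nearest=2 d=17 new=(14,6) → blocked by [9,16]×[0,2], reject
25. q=(5,9) nearest=5 d=1 new=(5,9) → add node 9 parent=5 cost=11
26. q=(37,0) nearest=2 d=29 new=(14,0) → blocked by [9,16]×[0,2], reject
27. q=(6,1) nearest=2 d=2 new=(6,1) → add node 10 parent=2 cost=14
28. q=(17,5) nearest=2 d=9 new=(14,5) → blocked by [9,16]×[0,2], reject
29. q=(26,0) nearest=2 d=18 new=(14,0) → blocked by [9,16]×[0,2], reject

Path: 0 1 6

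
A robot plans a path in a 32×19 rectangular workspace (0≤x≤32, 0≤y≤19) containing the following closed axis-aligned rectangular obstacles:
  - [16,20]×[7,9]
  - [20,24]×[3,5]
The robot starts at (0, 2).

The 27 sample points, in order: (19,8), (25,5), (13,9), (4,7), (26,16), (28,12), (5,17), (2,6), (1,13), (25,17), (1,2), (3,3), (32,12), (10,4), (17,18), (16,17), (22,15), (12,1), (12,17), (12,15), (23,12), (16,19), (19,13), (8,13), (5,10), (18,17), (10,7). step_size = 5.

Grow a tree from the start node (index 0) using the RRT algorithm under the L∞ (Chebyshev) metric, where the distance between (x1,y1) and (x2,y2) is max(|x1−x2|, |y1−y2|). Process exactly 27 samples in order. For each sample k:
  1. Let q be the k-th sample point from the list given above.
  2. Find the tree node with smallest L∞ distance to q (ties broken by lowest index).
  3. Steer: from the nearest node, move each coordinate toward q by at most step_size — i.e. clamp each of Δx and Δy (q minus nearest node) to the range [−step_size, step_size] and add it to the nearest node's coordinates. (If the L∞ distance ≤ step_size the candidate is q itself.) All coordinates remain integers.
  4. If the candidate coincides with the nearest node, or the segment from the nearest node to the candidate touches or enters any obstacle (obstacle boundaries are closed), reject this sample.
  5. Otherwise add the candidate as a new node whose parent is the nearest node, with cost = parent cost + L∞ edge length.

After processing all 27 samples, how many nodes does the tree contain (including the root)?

Node count: 27

1. q=(19,8) nearest=0 d=19 new=(5,7) → add node 1 parent=0 cost=5
2. q=(25,5) nearest=1 d=20 new=(10,5) → add node 2 parent=1 cost=10
3. q=(13,9) nearest=2 d=4 new=(13,9) → add node 3 parent=2 cost=14
4. q=(4,7) nearest=1 d=1 new=(4,7) → add node 4 parent=1 cost=6
5. q=(26,16) nearest=3 d=13 new=(18,14) → add node 5 parent=3 cost=19
6. q=(28,12) nearest=5 d=10 new=(23,12) → add node 6 parent=5 cost=24
7. q=(5,17) nearest=3 d=8 new=(8,14) → add node 7 parent=3 cost=19
8. q=(2,6) nearest=4 d=2 new=(2,6) → add node 8 parent=4 cost=8
9. q=(1,13) nearest=1 d=6 new=(1,12) → add node 9 parent=1 cost=10
10. q=(25,17) nearest=6 d=5 new=(25,17) → add node 10 parent=6 cost=29
11. q=(1,2) nearest=0 d=1 new=(1,2) → add node 11 parent=0 cost=1
12. q=(3,3) nearest=11 d=2 new=(3,3) → add node 12 parent=11 cost=3
13. q=(32,12) nearest=10 d=7 new=(30,12) → add node 13 parent=10 cost=34
14. q=(10,4) nearest=2 d=1 new=(10,4) → add node 14 parent=2 cost=11
15. q=(17,18) nearest=5 d=4 new=(17,18) → add node 15 parent=5 cost=23
16. q=(16,17) nearest=15 d=1 new=(16,17) → add node 16 parent=15 cost=24
17. q=(22,15) nearest=6 d=3 new=(22,15) → add node 17 parent=6 cost=27
18. q=(12,1) nearest=14 d=3 new=(12,1) → add node 18 parent=14 cost=14
19. q=(12,17) nearest=7 d=4 new=(12,17) → add node 19 parent=7 cost=23
20. q=(12,15) nearest=19 d=2 new=(12,15) → add node 20 parent=19 cost=25
21. q=(23,12) nearest=6 d=0 → coincident, reject
22. q=(16,19) nearest=15 d=1 new=(16,19) → add node 21 parent=15 cost=24
23. q=(19,13) nearest=5 d=1 new=(19,13) → add node 22 parent=5 cost=20
24. q=(8,13) nearest=7 d=1 new=(8,13) → add node 23 parent=7 cost=20
25. q=(5,10) nearest=1 d=3 new=(5,10) → add node 24 parent=1 cost=8
26. q=(18,17) nearest=15 d=1 new=(18,17) → add node 25 parent=15 cost=24
27. q=(10,7) nearest=2 d=2 new=(10,7) → add node 26 parent=2 cost=12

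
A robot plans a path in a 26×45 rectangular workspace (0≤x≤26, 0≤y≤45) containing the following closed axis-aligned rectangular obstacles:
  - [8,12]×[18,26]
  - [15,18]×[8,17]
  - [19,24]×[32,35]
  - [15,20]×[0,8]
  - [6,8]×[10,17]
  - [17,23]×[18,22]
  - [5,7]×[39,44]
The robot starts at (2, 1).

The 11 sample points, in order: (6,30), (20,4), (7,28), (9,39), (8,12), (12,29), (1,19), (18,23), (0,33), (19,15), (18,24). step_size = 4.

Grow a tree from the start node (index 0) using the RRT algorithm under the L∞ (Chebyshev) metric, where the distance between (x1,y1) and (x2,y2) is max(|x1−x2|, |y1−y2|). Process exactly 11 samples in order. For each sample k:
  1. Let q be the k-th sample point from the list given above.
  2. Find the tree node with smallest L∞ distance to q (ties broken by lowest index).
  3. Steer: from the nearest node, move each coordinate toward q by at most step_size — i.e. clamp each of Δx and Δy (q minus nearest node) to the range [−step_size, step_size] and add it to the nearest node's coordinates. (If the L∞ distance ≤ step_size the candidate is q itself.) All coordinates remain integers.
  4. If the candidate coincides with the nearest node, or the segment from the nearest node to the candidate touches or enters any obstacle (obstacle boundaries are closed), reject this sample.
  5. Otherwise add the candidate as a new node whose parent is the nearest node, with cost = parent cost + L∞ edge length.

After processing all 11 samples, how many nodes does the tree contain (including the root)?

1. q=(6,30) nearest=0 d=29 new=(6,5) → add node 1 parent=0 cost=4
2. q=(20,4) nearest=1 d=14 new=(10,4) → add node 2 parent=1 cost=8
3. q=(7,28) nearest=1 d=23 new=(7,9) → add node 3 parent=1 cost=8
4. q=(9,39) nearest=3 d=30 new=(9,13) → blocked by [6,8]×[10,17], reject
5. q=(8,12) nearest=3 d=3 new=(8,12) → blocked by [6,8]×[10,17], reject
6. q=(12,29) nearest=3 d=20 new=(11,13) → blocked by [6,8]×[10,17], reject
7. q=(1,19) nearest=3 d=10 new=(3,13) → blocked by [6,8]×[10,17], reject
8. q=(18,23) nearest=3 d=14 new=(11,13) → blocked by [6,8]×[10,17], reject
9. q=(0,33) nearest=3 d=24 new=(3,13) → blocked by [6,8]×[10,17], reject
10. q=(19,15) nearest=2 d=11 new=(14,8) → add node 4 parent=2 cost=12
11. q=(18,24) nearest=3 d=15 new=(11,13) → blocked by [6,8]×[10,17], reject

Node count: 5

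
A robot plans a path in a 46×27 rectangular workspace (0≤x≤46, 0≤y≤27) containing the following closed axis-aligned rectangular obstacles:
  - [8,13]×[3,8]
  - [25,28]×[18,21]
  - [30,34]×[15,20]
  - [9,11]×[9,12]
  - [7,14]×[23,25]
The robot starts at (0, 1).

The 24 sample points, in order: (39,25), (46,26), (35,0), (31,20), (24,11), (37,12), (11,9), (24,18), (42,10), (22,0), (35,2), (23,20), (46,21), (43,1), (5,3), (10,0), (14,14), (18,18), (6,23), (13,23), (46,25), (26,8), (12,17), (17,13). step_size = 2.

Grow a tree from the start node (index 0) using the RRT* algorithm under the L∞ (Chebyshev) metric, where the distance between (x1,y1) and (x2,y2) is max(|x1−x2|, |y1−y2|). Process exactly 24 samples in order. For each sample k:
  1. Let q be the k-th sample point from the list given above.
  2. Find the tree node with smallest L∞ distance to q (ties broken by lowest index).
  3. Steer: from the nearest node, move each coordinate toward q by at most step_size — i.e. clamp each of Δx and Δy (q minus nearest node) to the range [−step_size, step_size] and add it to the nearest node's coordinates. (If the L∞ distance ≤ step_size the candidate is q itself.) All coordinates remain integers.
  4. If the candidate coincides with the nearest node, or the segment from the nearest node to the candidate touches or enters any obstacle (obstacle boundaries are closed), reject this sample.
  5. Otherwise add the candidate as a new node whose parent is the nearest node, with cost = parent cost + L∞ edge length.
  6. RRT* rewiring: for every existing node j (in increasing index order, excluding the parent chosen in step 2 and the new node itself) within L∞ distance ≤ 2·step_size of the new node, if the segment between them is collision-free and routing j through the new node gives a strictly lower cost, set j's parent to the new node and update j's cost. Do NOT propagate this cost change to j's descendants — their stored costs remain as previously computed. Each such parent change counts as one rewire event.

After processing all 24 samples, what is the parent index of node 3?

Parent of node 3: 2

1. q=(39,25) nearest=0 d=39 new=(2,3) → add node 1 parent=0 cost=2
2. q=(46,26) nearest=1 d=44 new=(4,5) → add node 2 parent=1 cost=4
3. q=(35,0) nearest=2 d=31 new=(6,3) → add node 3 parent=2 cost=6
4. q=(31,20) nearest=3 d=25 new=(8,5) → blocked by [8,13]×[3,8], reject
5. q=(24,11) nearest=3 d=18 new=(8,5) → blocked by [8,13]×[3,8], reject
6. q=(37,12) nearest=3 d=31 new=(8,5) → blocked by [8,13]×[3,8], reject
7. q=(11,9) nearest=3 d=6 new=(8,5) → blocked by [8,13]×[3,8], reject
8. q=(24,18) nearest=3 d=18 new=(8,5) → blocked by [8,13]×[3,8], reject
9. q=(42,10) nearest=3 d=36 new=(8,5) → blocked by [8,13]×[3,8], reject
10. q=(22,0) nearest=3 d=16 new=(8,1) → add node 4 parent=3 cost=8
11. q=(35,2) nearest=4 d=27 new=(10,2) → add node 5 parent=4 cost=10
12. q=(23,20) nearest=3 d=17 new=(8,5) → blocked by [8,13]×[3,8], reject
13. q=(46,21) nearest=5 d=36 new=(12,4) → blocked by [8,13]×[3,8], reject
14. q=(43,1) nearest=5 d=33 new=(12,1) → add node 6 parent=5 cost=12
15. q=(5,3) nearest=3 d=1 new=(5,3) → add node 7 parent=3 cost=7
16. q=(10,0) nearest=4 d=2 new=(10,0) → add node 8 parent=4 cost=10
17. q=(14,14) nearest=2 d=10 new=(6,7) → add node 9 parent=2 cost=6
18. q=(18,18) nearest=9 d=12 new=(8,9) → add node 10 parent=9 cost=8
19. q=(6,23) nearest=10 d=14 new=(6,11) → add node 11 parent=10 cost=10
20. q=(13,23) nearest=11 d=12 new=(8,13) → add node 12 parent=11 cost=12
21. q=(46,25) nearest=6 d=34 new=(14,3) → add node 13 parent=6 cost=14
22. q=(26,8) nearest=13 d=12 new=(16,5) → add node 14 parent=13 cost=16
23. q=(12,17) nearest=12 d=4 new=(10,15) → add node 15 parent=12 cost=14
24. q=(17,13) nearest=15 d=7 new=(12,13) → add node 16 parent=15 cost=16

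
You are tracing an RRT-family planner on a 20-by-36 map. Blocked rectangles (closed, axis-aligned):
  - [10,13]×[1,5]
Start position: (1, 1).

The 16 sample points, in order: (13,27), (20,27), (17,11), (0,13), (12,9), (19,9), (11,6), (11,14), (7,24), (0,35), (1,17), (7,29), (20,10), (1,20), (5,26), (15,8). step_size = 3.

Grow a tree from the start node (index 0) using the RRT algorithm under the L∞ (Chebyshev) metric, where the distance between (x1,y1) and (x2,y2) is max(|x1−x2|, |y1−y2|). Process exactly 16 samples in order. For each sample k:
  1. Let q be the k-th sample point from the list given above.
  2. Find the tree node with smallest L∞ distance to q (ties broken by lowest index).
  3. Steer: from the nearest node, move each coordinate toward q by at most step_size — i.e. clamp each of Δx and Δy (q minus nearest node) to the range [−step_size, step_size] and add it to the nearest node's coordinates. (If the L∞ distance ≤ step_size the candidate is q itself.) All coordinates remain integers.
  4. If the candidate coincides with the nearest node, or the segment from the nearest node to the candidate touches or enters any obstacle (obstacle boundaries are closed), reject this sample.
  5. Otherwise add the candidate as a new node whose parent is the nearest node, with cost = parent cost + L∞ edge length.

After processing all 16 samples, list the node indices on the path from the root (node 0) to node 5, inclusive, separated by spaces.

Path: 0 1 2 3 5

1. q=(13,27) nearest=0 d=26 new=(4,4) → add node 1 parent=0 cost=3
2. q=(20,27) nearest=1 d=23 new=(7,7) → add node 2 parent=1 cost=6
3. q=(17,11) nearest=2 d=10 new=(10,10) → add node 3 parent=2 cost=9
4. q=(0,13) nearest=2 d=7 new=(4,10) → add node 4 parent=2 cost=9
5. q=(12,9) nearest=3 d=2 new=(12,9) → add node 5 parent=3 cost=11
6. q=(19,9) nearest=5 d=7 new=(15,9) → add node 6 parent=5 cost=14
7. q=(11,6) nearest=5 d=3 new=(11,6) → add node 7 parent=5 cost=14
8. q=(11,14) nearest=3 d=4 new=(11,13) → add node 8 parent=3 cost=12
9. q=(7,24) nearest=8 d=11 new=(8,16) → add node 9 parent=8 cost=15
10. q=(0,35) nearest=9 d=19 new=(5,19) → add node 10 parent=9 cost=18
11. q=(1,17) nearest=10 d=4 new=(2,17) → add node 11 parent=10 cost=21
12. q=(7,29) nearest=10 d=10 new=(7,22) → add node 12 parent=10 cost=21
13. q=(20,10) nearest=6 d=5 new=(18,10) → add node 13 parent=6 cost=17
14. q=(1,20) nearest=11 d=3 new=(1,20) → add node 14 parent=11 cost=24
15. q=(5,26) nearest=12 d=4 new=(5,25) → add node 15 parent=12 cost=24
16. q=(15,8) nearest=6 d=1 new=(15,8) → add node 16 parent=6 cost=15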